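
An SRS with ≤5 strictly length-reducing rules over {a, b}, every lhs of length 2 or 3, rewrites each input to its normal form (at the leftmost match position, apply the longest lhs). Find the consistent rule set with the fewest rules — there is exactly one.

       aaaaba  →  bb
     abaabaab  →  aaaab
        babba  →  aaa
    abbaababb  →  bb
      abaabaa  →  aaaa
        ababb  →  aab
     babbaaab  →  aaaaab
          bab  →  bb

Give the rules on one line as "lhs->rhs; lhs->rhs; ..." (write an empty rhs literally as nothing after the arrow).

aba->bb; abb->bb; ba->b; bbb->aa

  | aaaaba => aaabb => aabb => abb => bb
  | abaabaab => bbabaab => bbbaab => aaaab
  | babba => bbba => aaa
  | abbaababb => bbaababb => bbababb => bbbabb => aaabb => aabb => abb => bb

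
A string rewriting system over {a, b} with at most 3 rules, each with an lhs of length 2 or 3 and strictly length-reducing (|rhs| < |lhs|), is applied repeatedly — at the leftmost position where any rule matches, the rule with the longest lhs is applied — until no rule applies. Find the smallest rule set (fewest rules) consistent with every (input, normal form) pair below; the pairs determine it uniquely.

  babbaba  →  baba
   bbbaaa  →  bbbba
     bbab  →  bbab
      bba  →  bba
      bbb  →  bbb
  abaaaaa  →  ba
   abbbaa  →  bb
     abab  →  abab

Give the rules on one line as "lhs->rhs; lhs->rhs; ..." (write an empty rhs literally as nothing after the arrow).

  | babbaba => baba
  | bbbaaa => bbbba
  | bbab
  | bba

aa->b; abb->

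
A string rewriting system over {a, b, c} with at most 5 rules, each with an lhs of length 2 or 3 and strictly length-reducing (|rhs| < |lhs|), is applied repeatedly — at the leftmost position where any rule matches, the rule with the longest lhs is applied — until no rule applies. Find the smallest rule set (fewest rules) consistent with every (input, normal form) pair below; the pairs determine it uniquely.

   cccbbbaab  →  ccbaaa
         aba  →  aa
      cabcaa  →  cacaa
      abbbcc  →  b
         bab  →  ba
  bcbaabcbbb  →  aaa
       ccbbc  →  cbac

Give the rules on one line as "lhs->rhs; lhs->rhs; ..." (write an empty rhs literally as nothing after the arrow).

  | cccbbbaab => ccbabaab => ccbaaab => ccbaaa
  | aba => aa
  | cabcaa => cacaa
  | abbbcc => abbcc => abcc => acc => b

ab->a; acc->b; bcb->; cbb->ba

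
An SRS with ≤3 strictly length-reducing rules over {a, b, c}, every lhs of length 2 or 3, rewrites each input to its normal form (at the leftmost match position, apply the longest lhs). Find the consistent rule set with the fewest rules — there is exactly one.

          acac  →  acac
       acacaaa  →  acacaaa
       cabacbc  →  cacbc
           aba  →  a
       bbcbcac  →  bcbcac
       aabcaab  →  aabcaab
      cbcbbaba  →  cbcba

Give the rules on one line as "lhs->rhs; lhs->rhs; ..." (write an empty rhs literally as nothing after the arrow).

  | acac
  | acacaaa
  | cabacbc => cacbc
  | aba => a

aba->a; bb->b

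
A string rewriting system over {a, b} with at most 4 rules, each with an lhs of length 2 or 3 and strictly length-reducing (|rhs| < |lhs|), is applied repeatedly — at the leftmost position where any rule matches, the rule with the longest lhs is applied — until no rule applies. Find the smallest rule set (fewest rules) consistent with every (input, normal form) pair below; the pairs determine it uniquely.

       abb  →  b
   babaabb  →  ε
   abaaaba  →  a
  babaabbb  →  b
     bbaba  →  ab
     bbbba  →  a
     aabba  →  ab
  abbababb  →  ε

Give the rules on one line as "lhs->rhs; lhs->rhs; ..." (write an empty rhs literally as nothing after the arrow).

  | abb => b
  | babaabb => abaabb => ababb => abbb => bb => ε
  | abaaaba => abaaba => ababa => abba => ba => a
  | babaabbb => abaabbb => ababbb => abbbb => bbb => b

aba->ab; abb->b; ba->a; bb->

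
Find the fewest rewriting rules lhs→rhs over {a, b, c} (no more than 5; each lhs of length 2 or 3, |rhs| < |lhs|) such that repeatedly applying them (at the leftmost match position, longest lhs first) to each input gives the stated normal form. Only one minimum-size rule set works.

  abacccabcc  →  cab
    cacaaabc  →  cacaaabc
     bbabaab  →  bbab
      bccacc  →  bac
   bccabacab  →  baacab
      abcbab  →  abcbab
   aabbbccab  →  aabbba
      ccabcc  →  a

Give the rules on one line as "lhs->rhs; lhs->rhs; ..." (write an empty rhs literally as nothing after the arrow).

aba->; acb->a; cc->; cca->ac

  | abacccabcc => cccabcc => cabcc => cab
  | cacaaabc
  | bbabaab => bbab
  | bccacc => baccc => bac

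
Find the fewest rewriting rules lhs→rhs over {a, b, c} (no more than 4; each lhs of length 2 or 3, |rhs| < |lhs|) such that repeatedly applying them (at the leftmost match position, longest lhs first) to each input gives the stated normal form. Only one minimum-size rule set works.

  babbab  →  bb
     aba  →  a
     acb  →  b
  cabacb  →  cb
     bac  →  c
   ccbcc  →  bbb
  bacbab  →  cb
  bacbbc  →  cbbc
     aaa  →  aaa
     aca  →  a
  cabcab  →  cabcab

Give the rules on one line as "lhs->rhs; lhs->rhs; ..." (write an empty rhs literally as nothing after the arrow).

ac->; ba->; cc->b

  | babbab => bbab => bb
  | aba => a
  | acb => b
  | cabacb => cacb => cb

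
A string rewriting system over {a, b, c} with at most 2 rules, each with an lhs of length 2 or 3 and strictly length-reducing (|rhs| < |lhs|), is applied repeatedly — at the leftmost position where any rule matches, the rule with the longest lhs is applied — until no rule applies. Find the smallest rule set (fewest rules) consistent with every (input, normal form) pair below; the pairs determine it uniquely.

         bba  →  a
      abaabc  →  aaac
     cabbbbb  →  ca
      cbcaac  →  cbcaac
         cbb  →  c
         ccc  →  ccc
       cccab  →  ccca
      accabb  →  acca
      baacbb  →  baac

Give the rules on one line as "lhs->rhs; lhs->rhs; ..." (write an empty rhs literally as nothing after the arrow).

  | bba => a
  | abaabc => aaabc => aaac
  | cabbbbb => cabbbb => cabbb => cabb => cab => ca
  | cbcaac

ab->a; bb->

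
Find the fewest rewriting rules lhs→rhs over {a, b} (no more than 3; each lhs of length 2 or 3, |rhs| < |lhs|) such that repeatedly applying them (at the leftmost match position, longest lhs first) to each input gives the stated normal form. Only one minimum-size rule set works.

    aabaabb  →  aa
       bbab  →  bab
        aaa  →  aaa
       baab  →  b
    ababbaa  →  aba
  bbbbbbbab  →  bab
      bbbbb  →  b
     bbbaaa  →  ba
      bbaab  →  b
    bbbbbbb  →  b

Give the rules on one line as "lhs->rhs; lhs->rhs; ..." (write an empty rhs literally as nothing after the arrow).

  | aabaabb => aabbbb => aabb => aa
  | bbab => bab
  | aaa
  | baab => bbb => b

baa->bb; bb->; bba->ba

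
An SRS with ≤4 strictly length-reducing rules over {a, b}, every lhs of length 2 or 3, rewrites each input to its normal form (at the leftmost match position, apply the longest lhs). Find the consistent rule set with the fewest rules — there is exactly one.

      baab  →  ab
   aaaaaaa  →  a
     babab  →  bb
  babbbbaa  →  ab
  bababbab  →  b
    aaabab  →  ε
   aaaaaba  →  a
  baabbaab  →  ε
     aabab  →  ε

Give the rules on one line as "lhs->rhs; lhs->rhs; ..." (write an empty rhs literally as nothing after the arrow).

  | baab => ab
  | aaaaaaa => aaaaa => aaa => a
  | babab => aab => bb
  | babbbbaa => abbbaa => abba => ab

aa->; aab->bb; ba->; bab->a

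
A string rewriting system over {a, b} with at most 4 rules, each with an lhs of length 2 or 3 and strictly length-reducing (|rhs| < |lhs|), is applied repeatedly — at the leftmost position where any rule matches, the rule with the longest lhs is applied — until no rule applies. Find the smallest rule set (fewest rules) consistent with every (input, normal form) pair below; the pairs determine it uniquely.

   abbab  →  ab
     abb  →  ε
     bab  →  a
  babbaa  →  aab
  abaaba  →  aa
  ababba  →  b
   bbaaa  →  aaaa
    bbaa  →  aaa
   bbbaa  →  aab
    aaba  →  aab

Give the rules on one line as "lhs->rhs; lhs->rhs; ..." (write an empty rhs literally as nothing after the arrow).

  | abbab => ab
  | abb => ε
  | bab => bb => a
  | babbaa => bbbaa => abaa => aab

abb->; ba->b; baa->ab; bb->a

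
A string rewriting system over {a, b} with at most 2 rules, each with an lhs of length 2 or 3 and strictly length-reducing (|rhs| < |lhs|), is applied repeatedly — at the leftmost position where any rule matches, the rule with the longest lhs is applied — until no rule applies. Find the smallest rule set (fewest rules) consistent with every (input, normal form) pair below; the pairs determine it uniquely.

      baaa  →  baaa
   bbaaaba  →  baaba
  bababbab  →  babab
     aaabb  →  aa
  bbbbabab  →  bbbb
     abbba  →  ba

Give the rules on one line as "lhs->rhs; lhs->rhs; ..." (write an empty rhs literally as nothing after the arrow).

abb->; bba->b

  | baaa
  | bbaaaba => baaba
  | bababbab => babab
  | aaabb => aa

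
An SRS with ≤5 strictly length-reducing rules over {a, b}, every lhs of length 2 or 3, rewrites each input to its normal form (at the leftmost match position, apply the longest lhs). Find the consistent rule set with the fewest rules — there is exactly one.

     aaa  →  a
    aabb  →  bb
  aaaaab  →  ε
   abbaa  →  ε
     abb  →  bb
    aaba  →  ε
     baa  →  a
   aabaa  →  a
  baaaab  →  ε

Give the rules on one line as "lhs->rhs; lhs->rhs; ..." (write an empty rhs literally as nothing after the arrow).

aa->; ab->; abb->bb; ba->

  | aaa => a
  | aabb => bb
  | aaaaab => aaab => ab => ε
  | abbaa => bbaa => ba => ε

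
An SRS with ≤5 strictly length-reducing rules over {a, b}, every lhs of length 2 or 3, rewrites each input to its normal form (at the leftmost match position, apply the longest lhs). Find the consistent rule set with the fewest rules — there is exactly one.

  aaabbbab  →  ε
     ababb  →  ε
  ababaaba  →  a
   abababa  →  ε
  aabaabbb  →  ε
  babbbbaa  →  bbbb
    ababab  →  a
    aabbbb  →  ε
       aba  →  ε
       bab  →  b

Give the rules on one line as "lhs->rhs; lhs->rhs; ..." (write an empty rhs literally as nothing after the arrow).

  | aaabbbab => abbbab => abbab => abab => aab => aa => ε
  | ababb => aabb => aab => aa => ε
  | ababaaba => aabaaba => aaaaba => aaba => aaa => a
  | abababa => aababa => aaaba => aba => aa => ε

aa->; aab->aa; ab->a; bab->b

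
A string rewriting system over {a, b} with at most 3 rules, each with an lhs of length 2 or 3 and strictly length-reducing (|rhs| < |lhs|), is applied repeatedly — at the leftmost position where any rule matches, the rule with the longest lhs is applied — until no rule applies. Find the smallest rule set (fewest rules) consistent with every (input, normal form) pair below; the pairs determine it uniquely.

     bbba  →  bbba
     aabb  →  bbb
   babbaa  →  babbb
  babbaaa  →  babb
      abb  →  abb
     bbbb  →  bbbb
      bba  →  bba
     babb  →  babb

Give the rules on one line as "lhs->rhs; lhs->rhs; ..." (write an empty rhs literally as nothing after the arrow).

  | bbba
  | aabb => bbb
  | babbaa => babbb
  | babbaaa => babb

aa->b; aaa->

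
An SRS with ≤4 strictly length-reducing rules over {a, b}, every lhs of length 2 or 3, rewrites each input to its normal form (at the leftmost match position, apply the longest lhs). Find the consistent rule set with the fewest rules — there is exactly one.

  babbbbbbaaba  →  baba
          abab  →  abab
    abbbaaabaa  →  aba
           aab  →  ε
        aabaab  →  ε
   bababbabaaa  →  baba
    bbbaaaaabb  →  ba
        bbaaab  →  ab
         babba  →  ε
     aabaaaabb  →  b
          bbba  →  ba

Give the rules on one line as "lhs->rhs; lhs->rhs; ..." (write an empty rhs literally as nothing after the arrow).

aa->b; aaa->a; bb->

  | babbbbbbaaba => babbbbaaba => babbaaba => baaaba => baba
  | abab
  | abbbaaabaa => abaaabaa => ababaa => ababb => aba
  | aab => bb => ε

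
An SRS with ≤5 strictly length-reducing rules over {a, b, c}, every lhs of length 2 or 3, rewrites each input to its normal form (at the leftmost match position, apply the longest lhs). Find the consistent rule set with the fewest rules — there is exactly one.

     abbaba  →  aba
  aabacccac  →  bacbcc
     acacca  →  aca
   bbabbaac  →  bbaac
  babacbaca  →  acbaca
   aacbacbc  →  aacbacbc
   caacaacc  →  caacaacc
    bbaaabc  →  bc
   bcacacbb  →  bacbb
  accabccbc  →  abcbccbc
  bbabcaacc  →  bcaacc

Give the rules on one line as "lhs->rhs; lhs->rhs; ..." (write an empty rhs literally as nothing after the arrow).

  | abbaba => aba
  | aabacccac => bacccac => bacbcc
  | acacca => aca
  | bbabbaac => bbaac

aab->b; bab->; cac->; cca->bc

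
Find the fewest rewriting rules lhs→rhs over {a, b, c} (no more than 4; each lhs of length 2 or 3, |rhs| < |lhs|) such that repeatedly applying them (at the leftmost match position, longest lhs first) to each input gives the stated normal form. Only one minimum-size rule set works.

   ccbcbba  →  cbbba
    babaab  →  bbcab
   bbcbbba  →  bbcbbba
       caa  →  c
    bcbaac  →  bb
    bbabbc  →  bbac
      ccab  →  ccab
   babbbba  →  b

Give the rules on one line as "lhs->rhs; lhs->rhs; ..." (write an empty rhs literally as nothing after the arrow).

aa->; aba->bc; abb->a; cbc->b

  | ccbcbba => cbbba
  | babaab => bbcab
  | bbcbbba
  | caa => c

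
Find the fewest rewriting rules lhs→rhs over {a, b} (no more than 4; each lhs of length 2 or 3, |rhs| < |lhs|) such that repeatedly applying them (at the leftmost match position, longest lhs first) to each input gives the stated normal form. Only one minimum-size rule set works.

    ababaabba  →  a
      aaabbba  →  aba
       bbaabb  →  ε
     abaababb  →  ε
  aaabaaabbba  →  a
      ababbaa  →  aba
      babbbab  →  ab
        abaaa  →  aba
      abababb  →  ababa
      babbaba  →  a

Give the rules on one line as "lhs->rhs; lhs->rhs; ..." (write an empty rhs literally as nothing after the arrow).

aa->a; aab->b; bb->; bbb->ab

  | ababaabba => ababbba => abaaba => abba => aa => a
  | aaabbba => aabbba => bbba => aba
  | bbaabb => aabb => bb => ε
  | abaababb => abbabb => aabb => bb => ε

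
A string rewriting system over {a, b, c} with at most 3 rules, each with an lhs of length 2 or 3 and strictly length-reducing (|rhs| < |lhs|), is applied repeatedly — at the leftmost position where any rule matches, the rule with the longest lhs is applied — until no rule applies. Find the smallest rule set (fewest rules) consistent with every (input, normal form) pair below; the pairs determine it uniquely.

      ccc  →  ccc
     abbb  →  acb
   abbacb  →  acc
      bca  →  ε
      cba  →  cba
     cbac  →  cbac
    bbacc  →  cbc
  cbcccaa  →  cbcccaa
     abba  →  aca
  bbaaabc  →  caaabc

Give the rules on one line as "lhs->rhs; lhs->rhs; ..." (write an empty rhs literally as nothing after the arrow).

  | ccc
  | abbb => acb
  | abbacb => acacb => acbb => acc
  | bca => ε

bb->c; bca->; cac->cb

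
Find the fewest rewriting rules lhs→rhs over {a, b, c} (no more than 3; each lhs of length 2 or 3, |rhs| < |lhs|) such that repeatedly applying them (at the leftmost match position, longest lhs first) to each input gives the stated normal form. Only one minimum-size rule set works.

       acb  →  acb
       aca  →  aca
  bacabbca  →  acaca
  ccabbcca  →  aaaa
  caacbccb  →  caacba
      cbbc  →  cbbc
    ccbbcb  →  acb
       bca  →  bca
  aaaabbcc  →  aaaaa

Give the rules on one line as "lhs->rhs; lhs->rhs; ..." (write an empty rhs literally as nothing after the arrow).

ab->a; bac->ac; cc->a

  | acb
  | aca
  | bacabbca => acabbca => acabca => acaca
  | ccabbcca => aabbcca => aabcca => aacca => aaaa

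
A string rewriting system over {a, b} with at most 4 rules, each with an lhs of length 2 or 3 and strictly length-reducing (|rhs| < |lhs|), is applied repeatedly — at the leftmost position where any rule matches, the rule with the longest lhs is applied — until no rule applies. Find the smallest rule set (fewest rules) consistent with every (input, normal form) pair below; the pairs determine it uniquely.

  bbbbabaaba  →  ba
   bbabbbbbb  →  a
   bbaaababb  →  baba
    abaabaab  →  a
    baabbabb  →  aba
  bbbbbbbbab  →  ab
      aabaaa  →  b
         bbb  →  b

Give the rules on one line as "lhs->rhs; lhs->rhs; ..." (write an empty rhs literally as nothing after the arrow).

aa->b; aab->ba; bb->

  | bbbbabaaba => bbabaaba => abaaba => abbaa => aaa => ba
  | bbabbbbbb => abbbbbb => abbbb => abb => a
  | bbaaababb => aaababb => bababb => baba
  | abaabaab => abbaaab => aaaab => baab => bba => a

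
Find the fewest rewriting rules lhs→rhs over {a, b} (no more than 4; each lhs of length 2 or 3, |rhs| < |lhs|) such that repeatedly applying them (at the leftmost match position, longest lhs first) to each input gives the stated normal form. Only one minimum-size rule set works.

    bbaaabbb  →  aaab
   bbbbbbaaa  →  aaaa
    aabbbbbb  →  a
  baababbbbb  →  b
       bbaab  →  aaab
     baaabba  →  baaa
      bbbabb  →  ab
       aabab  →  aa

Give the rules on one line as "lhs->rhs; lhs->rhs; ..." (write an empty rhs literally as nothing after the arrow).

abb->; bab->; bb->a

  | bbaaabbb => aaaabbb => aaab
  | bbbbbbaaa => abbbbaaa => bbaaa => aaaa
  | aabbbbbb => abbbb => bb => a
  | baababbbbb => baabbbb => babb => b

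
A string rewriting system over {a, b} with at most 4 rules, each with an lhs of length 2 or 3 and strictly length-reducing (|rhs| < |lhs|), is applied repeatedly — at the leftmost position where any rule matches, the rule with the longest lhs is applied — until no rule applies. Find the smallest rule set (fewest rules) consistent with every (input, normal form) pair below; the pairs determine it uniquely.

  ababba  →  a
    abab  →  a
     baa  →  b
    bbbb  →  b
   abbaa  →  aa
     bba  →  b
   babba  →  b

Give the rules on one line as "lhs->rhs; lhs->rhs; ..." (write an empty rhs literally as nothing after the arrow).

  | ababba => abba => aba => a
  | abab => ab => a
  | baa => ba => b
  | bbbb => bbb => bb => b

ab->a; aba->a; ba->b; bb->b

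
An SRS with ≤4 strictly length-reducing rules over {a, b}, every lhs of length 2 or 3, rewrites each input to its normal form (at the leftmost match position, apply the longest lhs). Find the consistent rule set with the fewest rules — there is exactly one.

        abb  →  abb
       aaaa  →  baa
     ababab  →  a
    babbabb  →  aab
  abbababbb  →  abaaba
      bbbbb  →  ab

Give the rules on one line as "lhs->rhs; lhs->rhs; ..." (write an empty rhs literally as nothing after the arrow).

aaa->ba; bab->a; bbb->ba

  | abb
  | aaaa => baa
  | ababab => aaab => bab => a
  | babbabb => ababb => aab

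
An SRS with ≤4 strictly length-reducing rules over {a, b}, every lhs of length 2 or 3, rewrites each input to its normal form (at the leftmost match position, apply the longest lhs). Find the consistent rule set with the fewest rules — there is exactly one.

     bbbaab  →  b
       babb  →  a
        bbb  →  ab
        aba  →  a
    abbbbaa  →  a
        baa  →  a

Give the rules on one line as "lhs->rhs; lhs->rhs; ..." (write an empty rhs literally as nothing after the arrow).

aa->; ba->; bb->a

  | bbbaab => abaab => aab => b
  | babb => bb => a
  | bbb => ab
  | aba => a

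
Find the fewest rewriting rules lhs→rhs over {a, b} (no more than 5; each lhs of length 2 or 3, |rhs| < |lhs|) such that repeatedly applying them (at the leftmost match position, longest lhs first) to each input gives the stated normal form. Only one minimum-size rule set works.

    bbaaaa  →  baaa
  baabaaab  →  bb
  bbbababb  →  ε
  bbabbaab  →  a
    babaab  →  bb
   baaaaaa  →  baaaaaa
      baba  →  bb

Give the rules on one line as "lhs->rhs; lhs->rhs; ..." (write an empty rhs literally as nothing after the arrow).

  | bbaaaa => baaa
  | baabaaab => babaab => bbab => bb
  | bbbababb => ababb => bbb => ε
  | bbabbaab => bbbaab => aab => a

ab->; aba->b; bba->b; bbb->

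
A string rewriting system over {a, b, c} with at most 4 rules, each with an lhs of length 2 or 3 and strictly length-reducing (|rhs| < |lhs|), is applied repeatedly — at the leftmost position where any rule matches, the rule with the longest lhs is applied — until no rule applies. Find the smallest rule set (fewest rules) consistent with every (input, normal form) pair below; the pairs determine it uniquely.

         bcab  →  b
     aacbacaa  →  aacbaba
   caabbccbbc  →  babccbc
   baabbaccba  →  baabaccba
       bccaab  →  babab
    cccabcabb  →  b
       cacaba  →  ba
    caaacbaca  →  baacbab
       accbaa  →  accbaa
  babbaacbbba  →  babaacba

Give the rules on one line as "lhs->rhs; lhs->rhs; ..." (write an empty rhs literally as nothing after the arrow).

  | bcab => bbb => bb => b
  | aacbacaa => aacbaba
  | caabbccbbc => babbccbbc => babccbbc => babccbc
  | baabbaccba => baabaccba

bb->b; ca->b; cca->ab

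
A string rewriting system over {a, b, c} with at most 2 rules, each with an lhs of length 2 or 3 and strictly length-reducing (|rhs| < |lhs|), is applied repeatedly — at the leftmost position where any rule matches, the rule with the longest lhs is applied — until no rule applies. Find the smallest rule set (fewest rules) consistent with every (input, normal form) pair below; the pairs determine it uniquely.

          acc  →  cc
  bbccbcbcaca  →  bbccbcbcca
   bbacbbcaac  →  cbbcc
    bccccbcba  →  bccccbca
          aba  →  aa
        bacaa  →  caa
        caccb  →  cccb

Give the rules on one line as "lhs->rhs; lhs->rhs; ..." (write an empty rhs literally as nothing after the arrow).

ac->c; ba->a

  | acc => cc
  | bbccbcbcaca => bbccbcbcca
  | bbacbbcaac => bacbbcaac => acbbcaac => cbbcaac => cbbcac => cbbcc
  | bccccbcba => bccccbca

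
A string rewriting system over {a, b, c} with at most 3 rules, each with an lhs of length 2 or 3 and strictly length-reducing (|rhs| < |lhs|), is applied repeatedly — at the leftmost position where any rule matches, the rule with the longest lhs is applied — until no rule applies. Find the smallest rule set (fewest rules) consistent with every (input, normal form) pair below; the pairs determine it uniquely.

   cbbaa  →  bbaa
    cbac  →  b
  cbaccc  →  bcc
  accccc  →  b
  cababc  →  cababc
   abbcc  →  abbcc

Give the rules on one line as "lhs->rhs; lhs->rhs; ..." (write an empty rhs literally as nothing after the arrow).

ac->; cb->b; ccc->ba

  | cbbaa => bbaa
  | cbac => bac => b
  | cbaccc => baccc => bcc
  | accccc => cccc => bac => b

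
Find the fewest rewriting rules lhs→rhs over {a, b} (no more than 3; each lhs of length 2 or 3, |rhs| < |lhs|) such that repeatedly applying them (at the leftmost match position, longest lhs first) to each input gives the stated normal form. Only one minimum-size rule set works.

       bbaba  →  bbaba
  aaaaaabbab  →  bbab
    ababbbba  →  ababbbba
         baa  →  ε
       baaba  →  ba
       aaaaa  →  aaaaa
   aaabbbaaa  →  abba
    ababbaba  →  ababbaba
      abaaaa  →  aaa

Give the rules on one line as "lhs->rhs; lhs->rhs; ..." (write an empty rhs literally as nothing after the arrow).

  | bbaba
  | aaaaaabbab => aaaabbab => aabbab => bbab
  | ababbbba
  | baa => ε

aab->b; baa->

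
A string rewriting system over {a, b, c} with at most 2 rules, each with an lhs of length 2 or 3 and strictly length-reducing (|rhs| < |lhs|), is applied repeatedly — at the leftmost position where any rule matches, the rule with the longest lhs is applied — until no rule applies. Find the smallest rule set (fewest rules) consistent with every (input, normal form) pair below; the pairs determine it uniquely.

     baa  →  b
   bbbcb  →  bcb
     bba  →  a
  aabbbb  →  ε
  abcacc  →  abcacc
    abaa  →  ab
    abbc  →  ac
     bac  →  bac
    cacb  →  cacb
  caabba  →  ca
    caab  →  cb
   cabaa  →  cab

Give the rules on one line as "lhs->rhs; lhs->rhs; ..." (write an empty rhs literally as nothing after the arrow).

  | baa => b
  | bbbcb => bcb
  | bba => a
  | aabbbb => bbbb => bb => ε

aa->; bb->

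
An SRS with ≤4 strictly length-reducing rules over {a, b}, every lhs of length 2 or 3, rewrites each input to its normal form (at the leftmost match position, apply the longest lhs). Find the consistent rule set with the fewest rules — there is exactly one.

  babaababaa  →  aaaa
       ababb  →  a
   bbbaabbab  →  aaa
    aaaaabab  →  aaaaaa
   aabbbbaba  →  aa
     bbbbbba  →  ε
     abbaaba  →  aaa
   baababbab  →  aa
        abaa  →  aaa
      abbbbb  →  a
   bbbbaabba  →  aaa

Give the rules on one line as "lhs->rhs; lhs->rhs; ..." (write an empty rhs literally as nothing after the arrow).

  | babaababaa => baababaa => ababaa => aabaa => aaaa
  | ababb => aabb => a
  | bbbaabbab => aaabbab => aaab => aaa
  | aaaaabab => aaaaaab => aaaaaa

ab->a; abb->; ba->; bbb->a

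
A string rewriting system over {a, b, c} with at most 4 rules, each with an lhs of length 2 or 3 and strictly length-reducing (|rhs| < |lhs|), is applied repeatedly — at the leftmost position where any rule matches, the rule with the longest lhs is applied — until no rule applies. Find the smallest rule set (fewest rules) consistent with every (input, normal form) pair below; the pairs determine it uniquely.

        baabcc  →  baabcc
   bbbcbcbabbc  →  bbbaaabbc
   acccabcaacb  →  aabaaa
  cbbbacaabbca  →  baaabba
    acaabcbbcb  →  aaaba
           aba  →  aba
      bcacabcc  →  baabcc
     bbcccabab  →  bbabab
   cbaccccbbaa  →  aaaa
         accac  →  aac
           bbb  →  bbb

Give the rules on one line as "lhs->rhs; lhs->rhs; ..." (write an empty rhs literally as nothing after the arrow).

  | baabcc
  | bbbcbcbabbc => bbbacbabbc => bbbaaabbc
  | acccabcaacb => accabcaacb => acabcaacb => aabcaacb => aabaacb => aabaaa
  | cbbbacaabbca => bacaabbca => baaabbca => baaabba

ca->a; cb->a; cbb->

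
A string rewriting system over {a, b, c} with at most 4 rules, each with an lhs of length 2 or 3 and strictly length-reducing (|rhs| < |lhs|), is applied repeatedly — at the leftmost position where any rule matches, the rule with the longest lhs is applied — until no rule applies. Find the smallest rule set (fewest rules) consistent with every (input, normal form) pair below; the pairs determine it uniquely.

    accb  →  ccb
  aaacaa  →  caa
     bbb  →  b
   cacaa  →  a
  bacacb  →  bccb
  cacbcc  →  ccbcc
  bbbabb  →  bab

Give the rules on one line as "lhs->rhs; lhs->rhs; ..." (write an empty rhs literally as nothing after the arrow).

ac->c; bb->b; cca->

  | accb => ccb
  | aaacaa => aacaa => acaa => caa
  | bbb => bb => b
  | cacaa => ccaa => a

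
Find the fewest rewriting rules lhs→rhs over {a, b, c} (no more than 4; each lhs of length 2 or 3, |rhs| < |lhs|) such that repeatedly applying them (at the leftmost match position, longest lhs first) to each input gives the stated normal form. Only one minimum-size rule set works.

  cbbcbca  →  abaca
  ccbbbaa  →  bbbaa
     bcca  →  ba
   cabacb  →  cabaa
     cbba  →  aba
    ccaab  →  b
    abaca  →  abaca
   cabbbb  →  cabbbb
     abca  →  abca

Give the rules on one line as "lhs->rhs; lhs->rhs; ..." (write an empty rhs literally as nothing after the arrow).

  | cbbcbca => abcbca => abaca
  | ccbbbaa => bbbaa
  | bcca => ba
  | cabacb => cabaa

aab->b; cb->a; cc->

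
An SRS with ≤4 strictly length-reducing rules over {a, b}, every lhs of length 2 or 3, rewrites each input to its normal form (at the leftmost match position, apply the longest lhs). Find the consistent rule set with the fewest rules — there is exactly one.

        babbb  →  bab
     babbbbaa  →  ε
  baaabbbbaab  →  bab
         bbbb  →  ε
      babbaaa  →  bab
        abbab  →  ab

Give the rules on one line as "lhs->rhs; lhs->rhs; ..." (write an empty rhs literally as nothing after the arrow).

  | babbb => bab
  | babbbbaa => babbaa => baa => bb => ε
  | baaabbbbaab => babbbbbaab => babbbaab => babaab => babbb => bab
  | bbbb => bb => ε

aa->b; aaa->ab; bb->; bba->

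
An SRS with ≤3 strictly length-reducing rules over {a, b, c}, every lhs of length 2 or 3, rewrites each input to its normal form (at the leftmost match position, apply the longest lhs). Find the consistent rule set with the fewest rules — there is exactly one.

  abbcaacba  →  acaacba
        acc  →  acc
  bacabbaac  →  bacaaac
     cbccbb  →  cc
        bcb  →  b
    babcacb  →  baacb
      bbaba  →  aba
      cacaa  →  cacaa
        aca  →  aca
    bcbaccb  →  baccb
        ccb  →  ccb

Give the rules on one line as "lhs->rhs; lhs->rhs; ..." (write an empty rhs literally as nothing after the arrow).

  | abbcaacba => acaacba
  | acc
  | bacabbaac => bacaaac
  | cbccbb => ccbb => cc

bb->; bc->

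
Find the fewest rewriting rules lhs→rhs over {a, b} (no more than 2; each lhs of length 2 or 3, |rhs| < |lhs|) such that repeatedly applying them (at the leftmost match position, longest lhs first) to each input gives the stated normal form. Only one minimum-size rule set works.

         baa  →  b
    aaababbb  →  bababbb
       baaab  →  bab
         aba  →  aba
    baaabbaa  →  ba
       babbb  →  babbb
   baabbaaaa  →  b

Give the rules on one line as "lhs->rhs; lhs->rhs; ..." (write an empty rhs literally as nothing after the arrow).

aa->b; baa->aa

  | baa => aa => b
  | aaababbb => bababbb
  | baaab => aaab => bab
  | aba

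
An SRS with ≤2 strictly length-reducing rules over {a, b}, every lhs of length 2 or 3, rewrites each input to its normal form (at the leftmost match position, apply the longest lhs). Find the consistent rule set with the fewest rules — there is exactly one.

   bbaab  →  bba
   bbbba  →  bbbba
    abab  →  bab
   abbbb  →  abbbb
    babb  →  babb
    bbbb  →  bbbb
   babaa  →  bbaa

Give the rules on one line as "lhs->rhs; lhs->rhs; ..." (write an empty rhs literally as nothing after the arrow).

  | bbaab => bba
  | bbbba
  | abab => bab
  | abbbb

aab->a; aba->ba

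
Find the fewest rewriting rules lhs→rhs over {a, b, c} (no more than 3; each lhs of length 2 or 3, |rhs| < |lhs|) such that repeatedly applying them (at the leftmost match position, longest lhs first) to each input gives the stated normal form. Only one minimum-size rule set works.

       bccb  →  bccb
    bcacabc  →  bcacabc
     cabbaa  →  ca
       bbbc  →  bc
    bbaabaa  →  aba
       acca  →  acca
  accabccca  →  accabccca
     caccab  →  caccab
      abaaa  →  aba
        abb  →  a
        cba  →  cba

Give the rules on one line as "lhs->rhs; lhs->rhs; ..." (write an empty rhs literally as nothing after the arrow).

aa->a; bb->

  | bccb
  | bcacabc
  | cabbaa => caaa => caa => ca
  | bbbc => bc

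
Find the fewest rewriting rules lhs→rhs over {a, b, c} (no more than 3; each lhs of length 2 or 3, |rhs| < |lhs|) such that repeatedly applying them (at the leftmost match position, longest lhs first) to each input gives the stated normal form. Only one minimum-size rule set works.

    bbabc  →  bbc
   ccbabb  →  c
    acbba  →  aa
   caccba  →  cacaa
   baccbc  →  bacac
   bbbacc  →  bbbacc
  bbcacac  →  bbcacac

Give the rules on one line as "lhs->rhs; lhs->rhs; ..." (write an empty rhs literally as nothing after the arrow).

ab->; cb->a

  | bbabc => bbc
  | ccbabb => caabb => cab => c
  | acbba => aaba => aa
  | caccba => cacaa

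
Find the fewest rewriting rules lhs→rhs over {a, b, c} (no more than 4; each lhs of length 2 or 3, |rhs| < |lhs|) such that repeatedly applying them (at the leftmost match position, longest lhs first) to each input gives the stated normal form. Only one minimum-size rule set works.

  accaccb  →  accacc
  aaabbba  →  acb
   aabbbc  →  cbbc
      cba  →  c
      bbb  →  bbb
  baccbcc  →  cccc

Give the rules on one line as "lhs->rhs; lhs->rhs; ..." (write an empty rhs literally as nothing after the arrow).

  | accaccb => accacc
  | aaabbba => acbba => acb
  | aabbbc => cbbc
  | cba => c

aab->c; ba->; ccb->cc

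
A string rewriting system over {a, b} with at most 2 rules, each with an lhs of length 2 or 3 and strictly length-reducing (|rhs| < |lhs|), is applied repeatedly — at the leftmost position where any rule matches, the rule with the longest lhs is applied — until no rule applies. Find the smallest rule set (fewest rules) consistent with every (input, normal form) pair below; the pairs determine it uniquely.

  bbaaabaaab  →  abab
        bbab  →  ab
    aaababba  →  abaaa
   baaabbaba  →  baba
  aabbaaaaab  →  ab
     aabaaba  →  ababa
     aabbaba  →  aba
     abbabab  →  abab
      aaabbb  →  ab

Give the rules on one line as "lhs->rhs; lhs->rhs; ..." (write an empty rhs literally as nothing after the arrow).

aab->ab; bb->a

  | bbaaabaaab => aaaabaaab => aaabaaab => aabaaab => abaaab => abaab => abab
  | bbab => aab => ab
  | aaababba => aababba => ababba => abaaa
  | baaabbaba => baabbaba => babbaba => baaaba => baaba => baba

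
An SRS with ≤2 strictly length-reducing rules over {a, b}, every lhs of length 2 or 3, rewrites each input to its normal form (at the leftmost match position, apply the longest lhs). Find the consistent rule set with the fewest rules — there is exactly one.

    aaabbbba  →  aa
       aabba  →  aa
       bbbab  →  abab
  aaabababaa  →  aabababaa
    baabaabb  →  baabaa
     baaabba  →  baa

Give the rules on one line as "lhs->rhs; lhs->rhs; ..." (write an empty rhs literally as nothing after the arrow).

  | aaabbbba => aabbbba => aaabba => aabba => aaaa => aaa => aa
  | aabba => aaaa => aaa => aa
  | bbbab => abab
  | aaabababaa => aabababaa

aaa->aa; bb->a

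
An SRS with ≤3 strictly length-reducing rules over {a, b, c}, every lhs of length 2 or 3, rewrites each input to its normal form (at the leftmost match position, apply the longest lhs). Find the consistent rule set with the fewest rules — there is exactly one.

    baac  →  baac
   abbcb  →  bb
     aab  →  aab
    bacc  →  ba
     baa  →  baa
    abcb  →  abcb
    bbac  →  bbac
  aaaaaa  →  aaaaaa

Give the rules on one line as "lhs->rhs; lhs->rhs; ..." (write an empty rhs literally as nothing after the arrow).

abb->bc; cc->

  | baac
  | abbcb => bccb => bb
  | aab
  | bacc => ba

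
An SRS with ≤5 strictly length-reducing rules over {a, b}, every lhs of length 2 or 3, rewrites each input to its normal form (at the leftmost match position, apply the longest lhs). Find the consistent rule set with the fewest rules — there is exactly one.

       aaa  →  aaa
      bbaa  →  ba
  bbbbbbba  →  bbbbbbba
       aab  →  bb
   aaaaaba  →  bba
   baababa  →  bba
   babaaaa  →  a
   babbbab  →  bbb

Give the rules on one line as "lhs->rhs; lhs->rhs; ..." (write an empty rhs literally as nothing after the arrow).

  | aaa
  | bbaa => ba
  | bbbbbbba
  | aab => bb

aab->bb; ab->; aba->b; baa->a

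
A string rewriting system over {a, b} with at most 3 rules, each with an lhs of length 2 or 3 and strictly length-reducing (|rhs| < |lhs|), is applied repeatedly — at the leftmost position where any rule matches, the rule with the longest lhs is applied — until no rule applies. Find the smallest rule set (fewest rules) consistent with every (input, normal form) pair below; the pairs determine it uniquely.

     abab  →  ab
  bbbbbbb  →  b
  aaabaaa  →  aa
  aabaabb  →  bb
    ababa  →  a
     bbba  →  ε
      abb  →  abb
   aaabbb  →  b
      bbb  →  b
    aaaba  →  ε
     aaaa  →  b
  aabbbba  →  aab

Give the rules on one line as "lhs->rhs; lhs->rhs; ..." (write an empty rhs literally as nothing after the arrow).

  | abab => ab
  | bbbbbbb => bbbbb => bbb => b
  | aaabaaa => bbbaaa => baaa => aa
  | aabaabb => aaabb => bbbb => bb

aaa->bb; ba->; bbb->b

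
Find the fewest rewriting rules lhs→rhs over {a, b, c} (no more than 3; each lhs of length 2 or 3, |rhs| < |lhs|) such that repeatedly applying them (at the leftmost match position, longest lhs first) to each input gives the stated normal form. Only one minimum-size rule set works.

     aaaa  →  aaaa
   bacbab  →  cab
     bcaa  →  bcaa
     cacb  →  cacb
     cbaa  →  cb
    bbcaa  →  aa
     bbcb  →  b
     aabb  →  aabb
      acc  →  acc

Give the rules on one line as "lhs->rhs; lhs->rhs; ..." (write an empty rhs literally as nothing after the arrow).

  | aaaa
  | bacbab => bcbab => cab
  | bcaa
  | cacb

ba->b; bbc->; bcb->c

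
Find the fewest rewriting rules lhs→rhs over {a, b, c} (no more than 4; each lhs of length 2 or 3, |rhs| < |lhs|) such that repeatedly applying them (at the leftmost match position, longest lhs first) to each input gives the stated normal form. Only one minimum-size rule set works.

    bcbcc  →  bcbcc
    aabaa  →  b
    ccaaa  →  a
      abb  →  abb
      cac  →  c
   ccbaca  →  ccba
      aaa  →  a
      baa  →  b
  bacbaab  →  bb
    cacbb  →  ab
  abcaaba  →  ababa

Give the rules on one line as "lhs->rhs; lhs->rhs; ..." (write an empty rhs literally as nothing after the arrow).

aa->; ca->; cbb->ab

  | bcbcc
  | aabaa => baa => b
  | ccaaa => caa => a
  | abb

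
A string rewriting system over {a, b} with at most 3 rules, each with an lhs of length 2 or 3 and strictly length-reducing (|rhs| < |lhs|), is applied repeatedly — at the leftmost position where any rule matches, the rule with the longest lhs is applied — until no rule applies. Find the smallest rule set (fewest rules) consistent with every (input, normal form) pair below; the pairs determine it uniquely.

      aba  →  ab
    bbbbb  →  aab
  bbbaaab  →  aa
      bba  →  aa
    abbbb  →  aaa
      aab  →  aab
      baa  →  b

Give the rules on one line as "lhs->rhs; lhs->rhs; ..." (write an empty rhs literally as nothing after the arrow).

ba->b; bb->a

  | aba => ab
  | bbbbb => abbb => aab
  | bbbaaab => abaaab => abaab => abab => abb => aa
  | bba => aa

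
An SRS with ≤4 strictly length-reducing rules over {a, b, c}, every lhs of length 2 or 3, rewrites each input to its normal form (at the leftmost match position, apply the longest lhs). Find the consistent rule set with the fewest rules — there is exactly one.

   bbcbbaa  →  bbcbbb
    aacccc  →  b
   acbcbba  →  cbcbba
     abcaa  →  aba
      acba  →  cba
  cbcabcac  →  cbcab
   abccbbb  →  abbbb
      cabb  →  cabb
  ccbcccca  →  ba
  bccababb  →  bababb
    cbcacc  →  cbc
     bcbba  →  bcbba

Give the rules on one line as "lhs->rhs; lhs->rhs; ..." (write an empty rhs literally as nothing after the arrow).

  | bbcbbaa => bbcbbb
  | aacccc => bcccc => bcc => b
  | acbcbba => cbcbba
  | abcaa => aba

aa->b; ac->c; caa->a; cc->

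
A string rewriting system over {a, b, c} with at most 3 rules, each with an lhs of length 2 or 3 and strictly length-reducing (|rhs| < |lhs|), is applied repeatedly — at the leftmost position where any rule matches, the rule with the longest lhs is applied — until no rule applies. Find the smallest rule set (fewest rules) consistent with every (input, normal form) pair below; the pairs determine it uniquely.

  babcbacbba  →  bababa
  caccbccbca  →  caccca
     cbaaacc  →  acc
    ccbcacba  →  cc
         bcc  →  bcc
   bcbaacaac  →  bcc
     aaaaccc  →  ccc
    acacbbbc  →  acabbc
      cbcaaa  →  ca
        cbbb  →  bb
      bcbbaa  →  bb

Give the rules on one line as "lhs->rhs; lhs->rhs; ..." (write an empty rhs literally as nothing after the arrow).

  | babcbacbba => babacbba => bababa
  | caccbccbca => cacccbca => caccca
  | cbaaacc => aaacc => acc
  | ccbcacba => ccacba => ccaa => cc

aa->; cb->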